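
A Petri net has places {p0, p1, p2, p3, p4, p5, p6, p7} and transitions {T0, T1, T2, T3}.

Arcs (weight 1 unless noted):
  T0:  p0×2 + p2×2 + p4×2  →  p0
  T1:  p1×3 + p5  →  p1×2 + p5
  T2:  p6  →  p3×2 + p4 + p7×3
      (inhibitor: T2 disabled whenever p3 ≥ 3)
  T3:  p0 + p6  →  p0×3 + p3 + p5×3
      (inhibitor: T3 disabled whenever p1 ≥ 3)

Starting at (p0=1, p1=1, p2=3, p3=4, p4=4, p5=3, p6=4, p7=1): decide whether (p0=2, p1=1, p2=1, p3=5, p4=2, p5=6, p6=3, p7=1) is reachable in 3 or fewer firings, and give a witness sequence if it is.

step 1: fire T3:  (p0=1, p1=1, p2=3, p3=4, p4=4, p5=3, p6=4, p7=1) → (p0=3, p1=1, p2=3, p3=5, p4=4, p5=6, p6=3, p7=1)
step 2: fire T0:  (p0=3, p1=1, p2=3, p3=5, p4=4, p5=6, p6=3, p7=1) → (p0=2, p1=1, p2=1, p3=5, p4=2, p5=6, p6=3, p7=1)

YES — reachable via ⟨T3, T0⟩ (2 firings)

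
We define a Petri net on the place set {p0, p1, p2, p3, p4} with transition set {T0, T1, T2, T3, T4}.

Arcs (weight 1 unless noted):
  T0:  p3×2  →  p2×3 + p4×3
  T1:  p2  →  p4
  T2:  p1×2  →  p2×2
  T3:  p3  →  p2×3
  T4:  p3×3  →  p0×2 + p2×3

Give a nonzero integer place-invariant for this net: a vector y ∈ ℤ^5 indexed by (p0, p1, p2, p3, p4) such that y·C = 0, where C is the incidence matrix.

Incidence matrix C (rows=places, cols=transitions):
       T0   T1   T2   T3   T4
   p0   0    0    0    0    2
   p1   0    0   -2    0    0
   p2   3   -1    2    3    3
   p3  -2    0    0   -1   -3
   p4   3    1    0    0    0

Candidate y = [3, 1, 1, 3, 1]; check y·C column-wise:
  col T0: 3·0 + 1·0 + 1·3 + 3·-2 + 1·3 = 0
  col T1: 3·0 + 1·0 + 1·-1 + 3·0 + 1·1 = 0
  col T2: 3·0 + 1·-2 + 1·2 + 3·0 + 1·0 = 0
  col T3: 3·0 + 1·0 + 1·3 + 3·-1 + 1·0 = 0
  col T4: 3·2 + 1·0 + 1·3 + 3·-3 + 1·0 = 0

y = (p0:3, p1:1, p2:1, p3:3, p4:1)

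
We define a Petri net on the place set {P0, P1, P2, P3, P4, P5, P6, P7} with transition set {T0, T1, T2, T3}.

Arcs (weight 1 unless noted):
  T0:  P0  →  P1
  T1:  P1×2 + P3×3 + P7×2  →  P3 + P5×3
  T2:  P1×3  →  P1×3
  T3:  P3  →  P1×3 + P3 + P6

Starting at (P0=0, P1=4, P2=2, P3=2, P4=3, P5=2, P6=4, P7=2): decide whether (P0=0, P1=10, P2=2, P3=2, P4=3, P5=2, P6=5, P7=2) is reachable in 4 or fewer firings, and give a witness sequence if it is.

depth 0: 1 marking
depth 1: 2 markings reached so far
depth 2: 3 markings reached so far
depth 3: 4 markings reached so far
depth 4: 5 markings reached so far
target is not among the 5 markings reachable within 4 steps

NO — not reachable within 4 firings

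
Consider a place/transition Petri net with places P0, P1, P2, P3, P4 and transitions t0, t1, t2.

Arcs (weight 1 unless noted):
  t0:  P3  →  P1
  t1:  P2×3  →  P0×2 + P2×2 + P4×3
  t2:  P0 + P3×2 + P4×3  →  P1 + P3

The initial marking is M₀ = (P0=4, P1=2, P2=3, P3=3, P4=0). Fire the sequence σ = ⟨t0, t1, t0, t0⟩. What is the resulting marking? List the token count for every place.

(P0=6, P1=5, P2=2, P3=0, P4=3)

step 1: fire t0:  (P0=4, P1=2, P2=3, P3=3, P4=0) → (P0=4, P1=3, P2=3, P3=2, P4=0)
step 2: fire t1:  (P0=4, P1=3, P2=3, P3=2, P4=0) → (P0=6, P1=3, P2=2, P3=2, P4=3)
step 3: fire t0:  (P0=6, P1=3, P2=2, P3=2, P4=3) → (P0=6, P1=4, P2=2, P3=1, P4=3)
step 4: fire t0:  (P0=6, P1=4, P2=2, P3=1, P4=3) → (P0=6, P1=5, P2=2, P3=0, P4=3)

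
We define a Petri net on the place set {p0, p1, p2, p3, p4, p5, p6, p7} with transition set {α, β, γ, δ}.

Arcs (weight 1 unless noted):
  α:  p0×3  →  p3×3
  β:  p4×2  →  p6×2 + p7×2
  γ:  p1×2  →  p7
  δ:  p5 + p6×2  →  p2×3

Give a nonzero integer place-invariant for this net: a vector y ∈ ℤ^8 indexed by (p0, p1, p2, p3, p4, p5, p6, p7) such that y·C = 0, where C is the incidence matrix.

Incidence matrix C (rows=places, cols=transitions):
        α    β    γ    δ
   p0  -3    0    0    0
   p1   0    0   -2    0
   p2   0    0    0    3
   p3   3    0    0    0
   p4   0   -2    0    0
   p5   0    0    0   -1
   p6   0    2    0   -2
   p7   0    2    1    0

Candidate y = [1, 0, 0, 1, 0, 0, 0, 0]; check y·C column-wise:
  col α: 1·-3 + 1·3 = 0
  col β: 1·0 + 1·0 + 0·-2 + 0·2 + 0·2 = 0
  col γ: 1·0 + 0·-2 + 1·0 + 0·1 = 0
  col δ: 1·0 + 0·3 + 1·0 + 0·-1 + 0·-2 = 0

y = (p0:1, p1:0, p2:0, p3:1, p4:0, p5:0, p6:0, p7:0)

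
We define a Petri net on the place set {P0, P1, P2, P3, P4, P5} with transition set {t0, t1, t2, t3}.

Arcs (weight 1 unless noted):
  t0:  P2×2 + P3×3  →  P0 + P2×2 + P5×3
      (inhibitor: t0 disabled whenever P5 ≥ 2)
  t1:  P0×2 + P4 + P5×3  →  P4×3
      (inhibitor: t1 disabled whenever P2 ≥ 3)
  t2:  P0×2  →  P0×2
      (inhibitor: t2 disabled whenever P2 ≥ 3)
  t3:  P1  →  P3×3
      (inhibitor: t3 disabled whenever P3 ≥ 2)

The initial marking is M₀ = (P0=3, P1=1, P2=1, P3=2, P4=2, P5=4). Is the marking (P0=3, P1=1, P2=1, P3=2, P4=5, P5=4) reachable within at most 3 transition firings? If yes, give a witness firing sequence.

NO — not reachable within 3 firings

depth 0: 1 marking
depth 1: 2 markings reached so far
depth 2: 2 markings reached so far
(frontier empty at depth 2; search complete)
target is not among the 2 markings reachable within 3 steps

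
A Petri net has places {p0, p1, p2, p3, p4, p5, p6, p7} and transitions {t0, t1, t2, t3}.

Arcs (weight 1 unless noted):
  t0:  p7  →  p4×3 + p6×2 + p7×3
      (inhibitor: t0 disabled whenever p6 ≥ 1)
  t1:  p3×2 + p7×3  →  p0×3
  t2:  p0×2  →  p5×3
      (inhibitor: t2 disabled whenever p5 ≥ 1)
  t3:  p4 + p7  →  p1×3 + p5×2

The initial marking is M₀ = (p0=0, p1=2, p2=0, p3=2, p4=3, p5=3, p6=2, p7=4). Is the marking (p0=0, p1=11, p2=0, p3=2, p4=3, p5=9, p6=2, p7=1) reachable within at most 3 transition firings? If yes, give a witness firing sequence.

depth 0: 1 marking
depth 1: 3 markings reached so far
depth 2: 5 markings reached so far
depth 3: 6 markings reached so far
target is not among the 6 markings reachable within 3 steps

NO — not reachable within 3 firings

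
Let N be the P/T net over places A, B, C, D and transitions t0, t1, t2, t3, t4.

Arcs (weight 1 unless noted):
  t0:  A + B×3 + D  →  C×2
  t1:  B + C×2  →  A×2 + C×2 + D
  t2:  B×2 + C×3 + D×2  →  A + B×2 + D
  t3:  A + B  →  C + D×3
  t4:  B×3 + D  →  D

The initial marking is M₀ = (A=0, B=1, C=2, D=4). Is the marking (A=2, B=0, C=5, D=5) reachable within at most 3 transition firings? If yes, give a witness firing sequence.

NO — not reachable within 3 firings

depth 0: 1 marking
depth 1: 2 markings reached so far
depth 2: 2 markings reached so far
(frontier empty at depth 2; search complete)
target is not among the 2 markings reachable within 3 steps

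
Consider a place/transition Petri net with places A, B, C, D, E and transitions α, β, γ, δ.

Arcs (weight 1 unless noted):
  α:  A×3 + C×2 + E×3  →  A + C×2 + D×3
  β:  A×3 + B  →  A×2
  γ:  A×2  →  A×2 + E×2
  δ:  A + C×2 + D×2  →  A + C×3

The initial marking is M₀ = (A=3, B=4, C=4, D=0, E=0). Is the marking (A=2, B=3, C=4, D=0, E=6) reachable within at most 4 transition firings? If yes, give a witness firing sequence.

step 1: fire β:  (A=3, B=4, C=4, D=0, E=0) → (A=2, B=3, C=4, D=0, E=0)
step 2: fire γ:  (A=2, B=3, C=4, D=0, E=0) → (A=2, B=3, C=4, D=0, E=2)
step 3: fire γ:  (A=2, B=3, C=4, D=0, E=2) → (A=2, B=3, C=4, D=0, E=4)
step 4: fire γ:  (A=2, B=3, C=4, D=0, E=4) → (A=2, B=3, C=4, D=0, E=6)

YES — reachable via ⟨β, γ, γ, γ⟩ (4 firings)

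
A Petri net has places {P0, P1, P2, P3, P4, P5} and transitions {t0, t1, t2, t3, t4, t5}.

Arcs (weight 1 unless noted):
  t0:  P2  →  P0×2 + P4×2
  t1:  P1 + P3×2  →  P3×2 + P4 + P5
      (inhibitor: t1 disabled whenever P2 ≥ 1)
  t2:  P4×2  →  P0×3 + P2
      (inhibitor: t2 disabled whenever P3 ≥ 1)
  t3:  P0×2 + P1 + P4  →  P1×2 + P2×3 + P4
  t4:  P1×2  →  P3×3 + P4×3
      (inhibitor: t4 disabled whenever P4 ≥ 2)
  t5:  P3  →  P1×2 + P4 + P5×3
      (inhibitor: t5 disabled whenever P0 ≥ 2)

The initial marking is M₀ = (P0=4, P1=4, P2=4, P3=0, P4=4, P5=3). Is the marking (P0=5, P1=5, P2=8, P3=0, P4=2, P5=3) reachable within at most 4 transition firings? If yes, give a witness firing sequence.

step 1: fire t2:  (P0=4, P1=4, P2=4, P3=0, P4=4, P5=3) → (P0=7, P1=4, P2=5, P3=0, P4=2, P5=3)
step 2: fire t3:  (P0=7, P1=4, P2=5, P3=0, P4=2, P5=3) → (P0=5, P1=5, P2=8, P3=0, P4=2, P5=3)

YES — reachable via ⟨t2, t3⟩ (2 firings)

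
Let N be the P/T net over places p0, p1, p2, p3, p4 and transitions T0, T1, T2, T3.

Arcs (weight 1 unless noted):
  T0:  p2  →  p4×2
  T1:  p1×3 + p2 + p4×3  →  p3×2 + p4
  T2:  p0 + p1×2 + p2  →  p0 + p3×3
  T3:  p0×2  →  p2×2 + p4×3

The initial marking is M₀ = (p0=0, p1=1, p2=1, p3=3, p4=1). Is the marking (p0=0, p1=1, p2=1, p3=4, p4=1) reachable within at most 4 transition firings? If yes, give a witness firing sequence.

NO — not reachable within 4 firings

depth 0: 1 marking
depth 1: 2 markings reached so far
depth 2: 2 markings reached so far
(frontier empty at depth 2; search complete)
target is not among the 2 markings reachable within 4 steps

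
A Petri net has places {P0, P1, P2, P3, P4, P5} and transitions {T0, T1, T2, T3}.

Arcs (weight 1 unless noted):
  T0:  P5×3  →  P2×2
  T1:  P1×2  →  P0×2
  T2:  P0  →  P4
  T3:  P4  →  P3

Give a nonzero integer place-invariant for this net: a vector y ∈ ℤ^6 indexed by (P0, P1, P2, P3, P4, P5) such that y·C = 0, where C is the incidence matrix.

Incidence matrix C (rows=places, cols=transitions):
       T0   T1   T2   T3
   P0   0    2   -1    0
   P1   0   -2    0    0
   P2   2    0    0    0
   P3   0    0    0    1
   P4   0    0    1   -1
   P5  -3    0    0    0

Candidate y = [1, 1, 0, 1, 1, 0]; check y·C column-wise:
  col T0: 1·0 + 1·0 + 0·2 + 1·0 + 1·0 + 0·-3 = 0
  col T1: 1·2 + 1·-2 + 1·0 + 1·0 = 0
  col T2: 1·-1 + 1·0 + 1·0 + 1·1 = 0
  col T3: 1·0 + 1·0 + 1·1 + 1·-1 = 0

y = (P0:1, P1:1, P2:0, P3:1, P4:1, P5:0)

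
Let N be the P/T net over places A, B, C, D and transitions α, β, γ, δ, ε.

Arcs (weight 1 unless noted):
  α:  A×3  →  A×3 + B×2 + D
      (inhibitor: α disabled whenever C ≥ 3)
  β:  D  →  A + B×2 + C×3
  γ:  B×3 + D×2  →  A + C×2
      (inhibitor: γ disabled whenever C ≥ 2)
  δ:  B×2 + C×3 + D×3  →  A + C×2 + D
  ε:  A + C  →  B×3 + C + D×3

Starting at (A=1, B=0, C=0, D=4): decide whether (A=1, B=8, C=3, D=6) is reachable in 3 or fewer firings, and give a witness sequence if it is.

NO — not reachable within 3 firings

depth 0: 1 marking
depth 1: 2 markings reached so far
depth 2: 5 markings reached so far
depth 3: 11 markings reached so far
target is not among the 11 markings reachable within 3 steps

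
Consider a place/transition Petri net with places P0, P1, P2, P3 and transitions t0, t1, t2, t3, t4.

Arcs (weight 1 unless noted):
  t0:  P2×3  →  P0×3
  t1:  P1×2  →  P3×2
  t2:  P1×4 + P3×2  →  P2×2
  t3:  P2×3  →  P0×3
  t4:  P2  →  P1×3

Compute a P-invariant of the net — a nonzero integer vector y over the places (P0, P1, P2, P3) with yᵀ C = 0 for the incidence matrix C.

y = (P0:3, P1:1, P2:3, P3:1)

Incidence matrix C (rows=places, cols=transitions):
       t0   t1   t2   t3   t4
   P0   3    0    0    3    0
   P1   0   -2   -4    0    3
   P2  -3    0    2   -3   -1
   P3   0    2   -2    0    0

Candidate y = [3, 1, 3, 1]; check y·C column-wise:
  col t0: 3·3 + 1·0 + 3·-3 + 1·0 = 0
  col t1: 3·0 + 1·-2 + 3·0 + 1·2 = 0
  col t2: 3·0 + 1·-4 + 3·2 + 1·-2 = 0
  col t3: 3·3 + 1·0 + 3·-3 + 1·0 = 0
  col t4: 3·0 + 1·3 + 3·-1 + 1·0 = 0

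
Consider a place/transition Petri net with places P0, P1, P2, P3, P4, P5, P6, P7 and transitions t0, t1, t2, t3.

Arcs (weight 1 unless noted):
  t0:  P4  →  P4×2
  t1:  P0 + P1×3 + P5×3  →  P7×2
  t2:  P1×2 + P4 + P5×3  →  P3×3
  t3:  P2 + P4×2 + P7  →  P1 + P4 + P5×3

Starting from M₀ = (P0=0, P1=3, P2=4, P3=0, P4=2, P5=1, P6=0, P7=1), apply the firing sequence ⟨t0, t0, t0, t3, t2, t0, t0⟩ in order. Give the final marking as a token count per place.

step 1: fire t0:  (P0=0, P1=3, P2=4, P3=0, P4=2, P5=1, P6=0, P7=1) → (P0=0, P1=3, P2=4, P3=0, P4=3, P5=1, P6=0, P7=1)
step 2: fire t0:  (P0=0, P1=3, P2=4, P3=0, P4=3, P5=1, P6=0, P7=1) → (P0=0, P1=3, P2=4, P3=0, P4=4, P5=1, P6=0, P7=1)
step 3: fire t0:  (P0=0, P1=3, P2=4, P3=0, P4=4, P5=1, P6=0, P7=1) → (P0=0, P1=3, P2=4, P3=0, P4=5, P5=1, P6=0, P7=1)
step 4: fire t3:  (P0=0, P1=3, P2=4, P3=0, P4=5, P5=1, P6=0, P7=1) → (P0=0, P1=4, P2=3, P3=0, P4=4, P5=4, P6=0, P7=0)
step 5: fire t2:  (P0=0, P1=4, P2=3, P3=0, P4=4, P5=4, P6=0, P7=0) → (P0=0, P1=2, P2=3, P3=3, P4=3, P5=1, P6=0, P7=0)
step 6: fire t0:  (P0=0, P1=2, P2=3, P3=3, P4=3, P5=1, P6=0, P7=0) → (P0=0, P1=2, P2=3, P3=3, P4=4, P5=1, P6=0, P7=0)
step 7: fire t0:  (P0=0, P1=2, P2=3, P3=3, P4=4, P5=1, P6=0, P7=0) → (P0=0, P1=2, P2=3, P3=3, P4=5, P5=1, P6=0, P7=0)

(P0=0, P1=2, P2=3, P3=3, P4=5, P5=1, P6=0, P7=0)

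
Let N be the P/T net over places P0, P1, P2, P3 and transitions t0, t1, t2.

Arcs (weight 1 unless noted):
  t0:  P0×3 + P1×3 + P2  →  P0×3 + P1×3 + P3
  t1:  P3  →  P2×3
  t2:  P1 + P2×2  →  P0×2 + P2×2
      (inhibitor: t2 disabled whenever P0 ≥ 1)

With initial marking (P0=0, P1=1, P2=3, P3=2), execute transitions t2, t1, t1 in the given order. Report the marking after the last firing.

(P0=2, P1=0, P2=9, P3=0)

step 1: fire t2:  (P0=0, P1=1, P2=3, P3=2) → (P0=2, P1=0, P2=3, P3=2)
step 2: fire t1:  (P0=2, P1=0, P2=3, P3=2) → (P0=2, P1=0, P2=6, P3=1)
step 3: fire t1:  (P0=2, P1=0, P2=6, P3=1) → (P0=2, P1=0, P2=9, P3=0)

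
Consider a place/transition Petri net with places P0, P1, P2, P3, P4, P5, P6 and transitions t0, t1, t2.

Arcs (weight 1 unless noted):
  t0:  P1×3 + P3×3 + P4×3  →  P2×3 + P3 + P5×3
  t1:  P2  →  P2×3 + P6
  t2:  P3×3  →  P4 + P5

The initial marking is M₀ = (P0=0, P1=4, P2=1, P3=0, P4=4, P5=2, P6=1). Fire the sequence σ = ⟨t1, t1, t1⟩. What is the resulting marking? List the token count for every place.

(P0=0, P1=4, P2=7, P3=0, P4=4, P5=2, P6=4)

step 1: fire t1:  (P0=0, P1=4, P2=1, P3=0, P4=4, P5=2, P6=1) → (P0=0, P1=4, P2=3, P3=0, P4=4, P5=2, P6=2)
step 2: fire t1:  (P0=0, P1=4, P2=3, P3=0, P4=4, P5=2, P6=2) → (P0=0, P1=4, P2=5, P3=0, P4=4, P5=2, P6=3)
step 3: fire t1:  (P0=0, P1=4, P2=5, P3=0, P4=4, P5=2, P6=3) → (P0=0, P1=4, P2=7, P3=0, P4=4, P5=2, P6=4)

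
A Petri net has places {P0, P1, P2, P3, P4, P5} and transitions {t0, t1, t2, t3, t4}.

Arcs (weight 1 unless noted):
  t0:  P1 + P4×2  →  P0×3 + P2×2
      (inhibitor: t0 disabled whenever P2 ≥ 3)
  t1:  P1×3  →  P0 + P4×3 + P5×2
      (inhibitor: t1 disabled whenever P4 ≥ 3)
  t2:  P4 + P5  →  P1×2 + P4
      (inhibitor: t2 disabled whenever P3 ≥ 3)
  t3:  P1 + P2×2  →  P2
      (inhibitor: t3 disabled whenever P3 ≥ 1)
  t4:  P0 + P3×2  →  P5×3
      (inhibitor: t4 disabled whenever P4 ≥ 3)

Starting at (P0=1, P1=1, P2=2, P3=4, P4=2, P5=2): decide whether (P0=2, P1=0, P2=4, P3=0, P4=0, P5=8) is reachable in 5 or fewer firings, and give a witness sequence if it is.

YES — reachable via ⟨t0, t4, t4⟩ (3 firings)

step 1: fire t0:  (P0=1, P1=1, P2=2, P3=4, P4=2, P5=2) → (P0=4, P1=0, P2=4, P3=4, P4=0, P5=2)
step 2: fire t4:  (P0=4, P1=0, P2=4, P3=4, P4=0, P5=2) → (P0=3, P1=0, P2=4, P3=2, P4=0, P5=5)
step 3: fire t4:  (P0=3, P1=0, P2=4, P3=2, P4=0, P5=5) → (P0=2, P1=0, P2=4, P3=0, P4=0, P5=8)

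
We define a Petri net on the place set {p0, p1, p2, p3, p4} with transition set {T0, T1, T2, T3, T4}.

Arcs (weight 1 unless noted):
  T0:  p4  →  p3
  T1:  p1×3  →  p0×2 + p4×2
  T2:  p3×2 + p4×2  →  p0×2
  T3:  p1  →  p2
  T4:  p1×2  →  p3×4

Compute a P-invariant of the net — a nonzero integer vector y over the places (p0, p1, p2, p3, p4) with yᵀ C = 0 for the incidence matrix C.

y = (p0:2, p1:2, p2:2, p3:1, p4:1)

Incidence matrix C (rows=places, cols=transitions):
       T0   T1   T2   T3   T4
   p0   0    2    2    0    0
   p1   0   -3    0   -1   -2
   p2   0    0    0    1    0
   p3   1    0   -2    0    4
   p4  -1    2   -2    0    0

Candidate y = [2, 2, 2, 1, 1]; check y·C column-wise:
  col T0: 2·0 + 2·0 + 2·0 + 1·1 + 1·-1 = 0
  col T1: 2·2 + 2·-3 + 2·0 + 1·0 + 1·2 = 0
  col T2: 2·2 + 2·0 + 2·0 + 1·-2 + 1·-2 = 0
  col T3: 2·0 + 2·-1 + 2·1 + 1·0 + 1·0 = 0
  col T4: 2·0 + 2·-2 + 2·0 + 1·4 + 1·0 = 0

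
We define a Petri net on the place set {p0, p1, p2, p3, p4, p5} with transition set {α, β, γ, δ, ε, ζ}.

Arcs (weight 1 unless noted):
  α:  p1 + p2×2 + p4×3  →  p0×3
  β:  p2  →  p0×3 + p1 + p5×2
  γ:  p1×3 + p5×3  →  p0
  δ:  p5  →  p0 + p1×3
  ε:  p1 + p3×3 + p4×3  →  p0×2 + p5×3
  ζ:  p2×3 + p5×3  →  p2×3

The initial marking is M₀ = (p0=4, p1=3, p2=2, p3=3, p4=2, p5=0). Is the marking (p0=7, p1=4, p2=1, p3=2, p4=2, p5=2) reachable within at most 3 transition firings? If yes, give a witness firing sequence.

NO — not reachable within 3 firings

depth 0: 1 marking
depth 1: 2 markings reached so far
depth 2: 4 markings reached so far
depth 3: 7 markings reached so far
target is not among the 7 markings reachable within 3 steps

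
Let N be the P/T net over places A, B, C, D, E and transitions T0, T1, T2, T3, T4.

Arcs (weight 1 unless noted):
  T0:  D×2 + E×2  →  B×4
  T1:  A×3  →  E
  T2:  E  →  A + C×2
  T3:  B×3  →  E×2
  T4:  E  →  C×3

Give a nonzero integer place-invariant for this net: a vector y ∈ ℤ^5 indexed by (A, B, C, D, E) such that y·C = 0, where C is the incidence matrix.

Incidence matrix C (rows=places, cols=transitions):
       T0   T1   T2   T3   T4
    A   0   -3    1    0    0
    B   4    0    0   -3    0
    C   0    0    2    0    3
    D  -2    0    0    0    0
    E  -2    1   -1    2   -1

Candidate y = [1, 2, 1, 1, 3]; check y·C column-wise:
  col T0: 1·0 + 2·4 + 1·0 + 1·-2 + 3·-2 = 0
  col T1: 1·-3 + 2·0 + 1·0 + 1·0 + 3·1 = 0
  col T2: 1·1 + 2·0 + 1·2 + 1·0 + 3·-1 = 0
  col T3: 1·0 + 2·-3 + 1·0 + 1·0 + 3·2 = 0
  col T4: 1·0 + 2·0 + 1·3 + 1·0 + 3·-1 = 0

y = (A:1, B:2, C:1, D:1, E:3)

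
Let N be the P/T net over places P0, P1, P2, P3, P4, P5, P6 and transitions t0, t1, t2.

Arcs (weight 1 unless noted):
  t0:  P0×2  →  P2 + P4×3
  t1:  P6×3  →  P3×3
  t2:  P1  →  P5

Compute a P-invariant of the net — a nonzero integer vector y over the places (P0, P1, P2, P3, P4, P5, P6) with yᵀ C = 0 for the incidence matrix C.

y = (P0:1, P1:0, P2:2, P3:0, P4:0, P5:0, P6:0)

Incidence matrix C (rows=places, cols=transitions):
       t0   t1   t2
   P0  -2    0    0
   P1   0    0   -1
   P2   1    0    0
   P3   0    3    0
   P4   3    0    0
   P5   0    0    1
   P6   0   -3    0

Candidate y = [1, 0, 2, 0, 0, 0, 0]; check y·C column-wise:
  col t0: 1·-2 + 2·1 + 0·3 = 0
  col t1: 1·0 + 2·0 + 0·3 + 0·-3 = 0
  col t2: 1·0 + 0·-1 + 2·0 + 0·1 = 0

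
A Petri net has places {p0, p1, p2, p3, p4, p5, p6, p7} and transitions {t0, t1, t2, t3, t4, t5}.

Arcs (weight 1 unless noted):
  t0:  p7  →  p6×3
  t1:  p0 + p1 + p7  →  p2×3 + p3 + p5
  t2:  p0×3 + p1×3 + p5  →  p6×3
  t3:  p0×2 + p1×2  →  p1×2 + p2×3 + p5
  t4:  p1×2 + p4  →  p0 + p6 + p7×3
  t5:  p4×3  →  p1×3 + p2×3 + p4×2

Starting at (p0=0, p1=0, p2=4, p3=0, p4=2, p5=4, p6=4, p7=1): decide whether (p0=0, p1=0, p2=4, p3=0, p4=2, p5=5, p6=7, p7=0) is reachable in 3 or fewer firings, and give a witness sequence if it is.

depth 0: 1 marking
depth 1: 2 markings reached so far
depth 2: 2 markings reached so far
(frontier empty at depth 2; search complete)
target is not among the 2 markings reachable within 3 steps

NO — not reachable within 3 firings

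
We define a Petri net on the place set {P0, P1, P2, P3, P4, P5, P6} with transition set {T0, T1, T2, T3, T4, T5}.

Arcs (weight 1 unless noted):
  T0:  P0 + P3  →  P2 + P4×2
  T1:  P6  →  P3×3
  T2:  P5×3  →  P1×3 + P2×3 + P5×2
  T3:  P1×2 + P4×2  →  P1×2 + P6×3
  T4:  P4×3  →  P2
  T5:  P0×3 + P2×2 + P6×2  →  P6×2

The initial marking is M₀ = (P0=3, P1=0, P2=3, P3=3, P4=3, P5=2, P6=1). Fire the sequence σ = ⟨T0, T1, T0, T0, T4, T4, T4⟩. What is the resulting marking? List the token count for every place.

step 1: fire T0:  (P0=3, P1=0, P2=3, P3=3, P4=3, P5=2, P6=1) → (P0=2, P1=0, P2=4, P3=2, P4=5, P5=2, P6=1)
step 2: fire T1:  (P0=2, P1=0, P2=4, P3=2, P4=5, P5=2, P6=1) → (P0=2, P1=0, P2=4, P3=5, P4=5, P5=2, P6=0)
step 3: fire T0:  (P0=2, P1=0, P2=4, P3=5, P4=5, P5=2, P6=0) → (P0=1, P1=0, P2=5, P3=4, P4=7, P5=2, P6=0)
step 4: fire T0:  (P0=1, P1=0, P2=5, P3=4, P4=7, P5=2, P6=0) → (P0=0, P1=0, P2=6, P3=3, P4=9, P5=2, P6=0)
step 5: fire T4:  (P0=0, P1=0, P2=6, P3=3, P4=9, P5=2, P6=0) → (P0=0, P1=0, P2=7, P3=3, P4=6, P5=2, P6=0)
step 6: fire T4:  (P0=0, P1=0, P2=7, P3=3, P4=6, P5=2, P6=0) → (P0=0, P1=0, P2=8, P3=3, P4=3, P5=2, P6=0)
step 7: fire T4:  (P0=0, P1=0, P2=8, P3=3, P4=3, P5=2, P6=0) → (P0=0, P1=0, P2=9, P3=3, P4=0, P5=2, P6=0)

(P0=0, P1=0, P2=9, P3=3, P4=0, P5=2, P6=0)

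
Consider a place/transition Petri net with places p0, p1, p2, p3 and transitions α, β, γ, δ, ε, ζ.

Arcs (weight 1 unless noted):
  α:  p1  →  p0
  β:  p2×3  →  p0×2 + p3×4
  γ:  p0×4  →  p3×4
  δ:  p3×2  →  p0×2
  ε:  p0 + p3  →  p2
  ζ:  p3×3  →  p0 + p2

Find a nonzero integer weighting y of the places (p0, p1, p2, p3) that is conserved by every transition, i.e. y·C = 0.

Incidence matrix C (rows=places, cols=transitions):
        α    β    γ    δ    ε    ζ
   p0   1    2   -4    2   -1    1
   p1  -1    0    0    0    0    0
   p2   0   -3    0    0    1    1
   p3   0    4    4   -2   -1   -3

Candidate y = [1, 1, 2, 1]; check y·C column-wise:
  col α: 1·1 + 1·-1 + 2·0 + 1·0 = 0
  col β: 1·2 + 1·0 + 2·-3 + 1·4 = 0
  col γ: 1·-4 + 1·0 + 2·0 + 1·4 = 0
  col δ: 1·2 + 1·0 + 2·0 + 1·-2 = 0
  col ε: 1·-1 + 1·0 + 2·1 + 1·-1 = 0
  col ζ: 1·1 + 1·0 + 2·1 + 1·-3 = 0

y = (p0:1, p1:1, p2:2, p3:1)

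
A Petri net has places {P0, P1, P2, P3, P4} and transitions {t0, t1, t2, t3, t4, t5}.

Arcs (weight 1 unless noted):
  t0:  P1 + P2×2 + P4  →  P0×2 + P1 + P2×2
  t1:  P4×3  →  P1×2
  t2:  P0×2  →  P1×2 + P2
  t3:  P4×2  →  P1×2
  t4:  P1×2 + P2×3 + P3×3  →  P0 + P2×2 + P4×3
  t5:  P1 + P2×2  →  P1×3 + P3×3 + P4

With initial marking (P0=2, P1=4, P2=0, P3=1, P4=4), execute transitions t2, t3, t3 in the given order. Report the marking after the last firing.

(P0=0, P1=10, P2=1, P3=1, P4=0)

step 1: fire t2:  (P0=2, P1=4, P2=0, P3=1, P4=4) → (P0=0, P1=6, P2=1, P3=1, P4=4)
step 2: fire t3:  (P0=0, P1=6, P2=1, P3=1, P4=4) → (P0=0, P1=8, P2=1, P3=1, P4=2)
step 3: fire t3:  (P0=0, P1=8, P2=1, P3=1, P4=2) → (P0=0, P1=10, P2=1, P3=1, P4=0)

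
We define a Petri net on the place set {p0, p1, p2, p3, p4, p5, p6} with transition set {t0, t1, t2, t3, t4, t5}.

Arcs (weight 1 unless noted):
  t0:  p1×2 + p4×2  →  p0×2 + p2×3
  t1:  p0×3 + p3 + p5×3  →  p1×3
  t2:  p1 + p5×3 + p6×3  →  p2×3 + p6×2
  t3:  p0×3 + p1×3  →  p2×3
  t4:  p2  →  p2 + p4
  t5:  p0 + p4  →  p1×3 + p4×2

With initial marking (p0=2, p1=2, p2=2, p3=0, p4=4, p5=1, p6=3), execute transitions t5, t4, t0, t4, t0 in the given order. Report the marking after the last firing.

step 1: fire t5:  (p0=2, p1=2, p2=2, p3=0, p4=4, p5=1, p6=3) → (p0=1, p1=5, p2=2, p3=0, p4=5, p5=1, p6=3)
step 2: fire t4:  (p0=1, p1=5, p2=2, p3=0, p4=5, p5=1, p6=3) → (p0=1, p1=5, p2=2, p3=0, p4=6, p5=1, p6=3)
step 3: fire t0:  (p0=1, p1=5, p2=2, p3=0, p4=6, p5=1, p6=3) → (p0=3, p1=3, p2=5, p3=0, p4=4, p5=1, p6=3)
step 4: fire t4:  (p0=3, p1=3, p2=5, p3=0, p4=4, p5=1, p6=3) → (p0=3, p1=3, p2=5, p3=0, p4=5, p5=1, p6=3)
step 5: fire t0:  (p0=3, p1=3, p2=5, p3=0, p4=5, p5=1, p6=3) → (p0=5, p1=1, p2=8, p3=0, p4=3, p5=1, p6=3)

(p0=5, p1=1, p2=8, p3=0, p4=3, p5=1, p6=3)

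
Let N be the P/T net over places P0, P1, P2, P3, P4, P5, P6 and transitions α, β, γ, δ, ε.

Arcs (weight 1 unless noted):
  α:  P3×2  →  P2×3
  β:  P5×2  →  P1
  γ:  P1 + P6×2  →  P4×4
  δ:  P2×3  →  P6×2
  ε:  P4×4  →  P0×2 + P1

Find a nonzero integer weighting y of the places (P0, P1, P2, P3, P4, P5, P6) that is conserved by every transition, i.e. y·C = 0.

y = (P0:0, P1:4, P2:0, P3:0, P4:1, P5:2, P6:0)

Incidence matrix C (rows=places, cols=transitions):
        α    β    γ    δ    ε
   P0   0    0    0    0    2
   P1   0    1   -1    0    1
   P2   3    0    0   -3    0
   P3  -2    0    0    0    0
   P4   0    0    4    0   -4
   P5   0   -2    0    0    0
   P6   0    0   -2    2    0

Candidate y = [0, 4, 0, 0, 1, 2, 0]; check y·C column-wise:
  col α: 4·0 + 0·3 + 0·-2 + 1·0 + 2·0 = 0
  col β: 4·1 + 1·0 + 2·-2 = 0
  col γ: 4·-1 + 1·4 + 2·0 + 0·-2 = 0
  col δ: 4·0 + 0·-3 + 1·0 + 2·0 + 0·2 = 0
  col ε: 0·2 + 4·1 + 1·-4 + 2·0 = 0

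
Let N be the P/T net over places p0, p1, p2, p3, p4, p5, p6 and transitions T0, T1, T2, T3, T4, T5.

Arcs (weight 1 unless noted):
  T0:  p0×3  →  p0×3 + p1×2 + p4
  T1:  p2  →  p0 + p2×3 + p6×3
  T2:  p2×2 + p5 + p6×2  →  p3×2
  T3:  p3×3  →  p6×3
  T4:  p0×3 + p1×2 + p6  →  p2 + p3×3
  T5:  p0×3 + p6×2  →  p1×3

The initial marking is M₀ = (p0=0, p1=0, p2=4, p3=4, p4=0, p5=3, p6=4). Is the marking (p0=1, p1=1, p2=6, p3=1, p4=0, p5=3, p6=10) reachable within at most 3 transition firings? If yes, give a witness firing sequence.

depth 0: 1 marking
depth 1: 4 markings reached so far
depth 2: 9 markings reached so far
depth 3: 16 markings reached so far
target is not among the 16 markings reachable within 3 steps

NO — not reachable within 3 firings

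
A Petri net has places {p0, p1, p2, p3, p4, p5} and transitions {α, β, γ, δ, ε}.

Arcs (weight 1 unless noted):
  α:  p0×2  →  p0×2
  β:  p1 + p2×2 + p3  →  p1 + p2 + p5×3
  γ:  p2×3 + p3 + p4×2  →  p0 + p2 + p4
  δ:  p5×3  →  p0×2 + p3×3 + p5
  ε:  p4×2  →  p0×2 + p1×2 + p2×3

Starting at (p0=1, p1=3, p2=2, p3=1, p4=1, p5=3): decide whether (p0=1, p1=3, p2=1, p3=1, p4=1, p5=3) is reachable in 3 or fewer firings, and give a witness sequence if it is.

depth 0: 1 marking
depth 1: 3 markings reached so far
depth 2: 4 markings reached so far
depth 3: 5 markings reached so far
target is not among the 5 markings reachable within 3 steps

NO — not reachable within 3 firings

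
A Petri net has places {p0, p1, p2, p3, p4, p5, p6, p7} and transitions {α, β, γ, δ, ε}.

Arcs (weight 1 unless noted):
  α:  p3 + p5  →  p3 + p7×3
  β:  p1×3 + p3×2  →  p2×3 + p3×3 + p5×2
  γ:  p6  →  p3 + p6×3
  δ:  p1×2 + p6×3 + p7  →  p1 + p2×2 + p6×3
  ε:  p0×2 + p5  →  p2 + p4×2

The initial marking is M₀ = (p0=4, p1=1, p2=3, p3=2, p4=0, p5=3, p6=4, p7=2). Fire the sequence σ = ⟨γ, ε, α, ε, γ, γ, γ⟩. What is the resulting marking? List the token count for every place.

step 1: fire γ:  (p0=4, p1=1, p2=3, p3=2, p4=0, p5=3, p6=4, p7=2) → (p0=4, p1=1, p2=3, p3=3, p4=0, p5=3, p6=6, p7=2)
step 2: fire ε:  (p0=4, p1=1, p2=3, p3=3, p4=0, p5=3, p6=6, p7=2) → (p0=2, p1=1, p2=4, p3=3, p4=2, p5=2, p6=6, p7=2)
step 3: fire α:  (p0=2, p1=1, p2=4, p3=3, p4=2, p5=2, p6=6, p7=2) → (p0=2, p1=1, p2=4, p3=3, p4=2, p5=1, p6=6, p7=5)
step 4: fire ε:  (p0=2, p1=1, p2=4, p3=3, p4=2, p5=1, p6=6, p7=5) → (p0=0, p1=1, p2=5, p3=3, p4=4, p5=0, p6=6, p7=5)
step 5: fire γ:  (p0=0, p1=1, p2=5, p3=3, p4=4, p5=0, p6=6, p7=5) → (p0=0, p1=1, p2=5, p3=4, p4=4, p5=0, p6=8, p7=5)
step 6: fire γ:  (p0=0, p1=1, p2=5, p3=4, p4=4, p5=0, p6=8, p7=5) → (p0=0, p1=1, p2=5, p3=5, p4=4, p5=0, p6=10, p7=5)
step 7: fire γ:  (p0=0, p1=1, p2=5, p3=5, p4=4, p5=0, p6=10, p7=5) → (p0=0, p1=1, p2=5, p3=6, p4=4, p5=0, p6=12, p7=5)

(p0=0, p1=1, p2=5, p3=6, p4=4, p5=0, p6=12, p7=5)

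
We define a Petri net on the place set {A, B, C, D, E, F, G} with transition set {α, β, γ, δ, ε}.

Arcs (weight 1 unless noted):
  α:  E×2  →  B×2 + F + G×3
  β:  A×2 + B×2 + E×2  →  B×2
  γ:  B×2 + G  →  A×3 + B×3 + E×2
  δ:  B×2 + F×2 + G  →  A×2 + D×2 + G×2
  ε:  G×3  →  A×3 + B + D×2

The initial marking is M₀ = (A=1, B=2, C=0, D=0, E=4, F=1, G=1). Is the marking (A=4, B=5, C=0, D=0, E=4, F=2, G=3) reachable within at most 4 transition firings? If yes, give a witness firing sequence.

YES — reachable via ⟨α, γ⟩ (2 firings)

step 1: fire α:  (A=1, B=2, C=0, D=0, E=4, F=1, G=1) → (A=1, B=4, C=0, D=0, E=2, F=2, G=4)
step 2: fire γ:  (A=1, B=4, C=0, D=0, E=2, F=2, G=4) → (A=4, B=5, C=0, D=0, E=4, F=2, G=3)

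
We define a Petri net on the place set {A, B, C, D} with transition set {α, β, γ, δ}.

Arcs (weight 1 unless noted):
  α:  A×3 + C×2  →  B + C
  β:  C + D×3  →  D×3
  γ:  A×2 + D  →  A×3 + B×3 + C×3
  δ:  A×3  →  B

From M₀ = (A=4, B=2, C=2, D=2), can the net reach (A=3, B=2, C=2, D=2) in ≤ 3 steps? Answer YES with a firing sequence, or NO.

NO — not reachable within 3 firings

depth 0: 1 marking
depth 1: 4 markings reached so far
depth 2: 7 markings reached so far
depth 3: 9 markings reached so far
target is not among the 9 markings reachable within 3 steps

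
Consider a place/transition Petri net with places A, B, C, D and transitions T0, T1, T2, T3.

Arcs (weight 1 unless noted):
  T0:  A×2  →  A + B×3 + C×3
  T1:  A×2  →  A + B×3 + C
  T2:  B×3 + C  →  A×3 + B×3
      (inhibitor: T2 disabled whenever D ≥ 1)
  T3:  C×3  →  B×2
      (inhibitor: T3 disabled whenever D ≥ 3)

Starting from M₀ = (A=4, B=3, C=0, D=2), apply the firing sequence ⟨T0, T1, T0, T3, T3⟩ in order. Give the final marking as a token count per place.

step 1: fire T0:  (A=4, B=3, C=0, D=2) → (A=3, B=6, C=3, D=2)
step 2: fire T1:  (A=3, B=6, C=3, D=2) → (A=2, B=9, C=4, D=2)
step 3: fire T0:  (A=2, B=9, C=4, D=2) → (A=1, B=12, C=7, D=2)
step 4: fire T3:  (A=1, B=12, C=7, D=2) → (A=1, B=14, C=4, D=2)
step 5: fire T3:  (A=1, B=14, C=4, D=2) → (A=1, B=16, C=1, D=2)

(A=1, B=16, C=1, D=2)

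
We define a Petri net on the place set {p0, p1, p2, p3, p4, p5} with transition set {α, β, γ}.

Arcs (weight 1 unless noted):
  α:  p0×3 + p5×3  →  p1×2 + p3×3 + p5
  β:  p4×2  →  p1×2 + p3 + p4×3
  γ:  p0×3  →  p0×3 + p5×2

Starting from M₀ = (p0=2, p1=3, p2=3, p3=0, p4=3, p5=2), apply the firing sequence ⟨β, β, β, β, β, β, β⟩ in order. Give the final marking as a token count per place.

step 1: fire β:  (p0=2, p1=3, p2=3, p3=0, p4=3, p5=2) → (p0=2, p1=5, p2=3, p3=1, p4=4, p5=2)
step 2: fire β:  (p0=2, p1=5, p2=3, p3=1, p4=4, p5=2) → (p0=2, p1=7, p2=3, p3=2, p4=5, p5=2)
step 3: fire β:  (p0=2, p1=7, p2=3, p3=2, p4=5, p5=2) → (p0=2, p1=9, p2=3, p3=3, p4=6, p5=2)
step 4: fire β:  (p0=2, p1=9, p2=3, p3=3, p4=6, p5=2) → (p0=2, p1=11, p2=3, p3=4, p4=7, p5=2)
step 5: fire β:  (p0=2, p1=11, p2=3, p3=4, p4=7, p5=2) → (p0=2, p1=13, p2=3, p3=5, p4=8, p5=2)
step 6: fire β:  (p0=2, p1=13, p2=3, p3=5, p4=8, p5=2) → (p0=2, p1=15, p2=3, p3=6, p4=9, p5=2)
step 7: fire β:  (p0=2, p1=15, p2=3, p3=6, p4=9, p5=2) → (p0=2, p1=17, p2=3, p3=7, p4=10, p5=2)

(p0=2, p1=17, p2=3, p3=7, p4=10, p5=2)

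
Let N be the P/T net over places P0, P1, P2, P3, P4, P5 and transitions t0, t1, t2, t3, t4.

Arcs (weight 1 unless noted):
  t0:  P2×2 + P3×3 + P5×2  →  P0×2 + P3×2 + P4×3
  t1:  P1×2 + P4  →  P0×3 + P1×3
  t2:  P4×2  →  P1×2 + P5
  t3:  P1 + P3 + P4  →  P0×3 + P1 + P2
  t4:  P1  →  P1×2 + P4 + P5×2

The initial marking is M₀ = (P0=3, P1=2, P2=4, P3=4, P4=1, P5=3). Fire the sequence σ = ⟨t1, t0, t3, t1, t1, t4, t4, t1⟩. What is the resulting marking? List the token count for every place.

(P0=20, P1=8, P2=3, P3=2, P4=1, P5=5)

step 1: fire t1:  (P0=3, P1=2, P2=4, P3=4, P4=1, P5=3) → (P0=6, P1=3, P2=4, P3=4, P4=0, P5=3)
step 2: fire t0:  (P0=6, P1=3, P2=4, P3=4, P4=0, P5=3) → (P0=8, P1=3, P2=2, P3=3, P4=3, P5=1)
step 3: fire t3:  (P0=8, P1=3, P2=2, P3=3, P4=3, P5=1) → (P0=11, P1=3, P2=3, P3=2, P4=2, P5=1)
step 4: fire t1:  (P0=11, P1=3, P2=3, P3=2, P4=2, P5=1) → (P0=14, P1=4, P2=3, P3=2, P4=1, P5=1)
step 5: fire t1:  (P0=14, P1=4, P2=3, P3=2, P4=1, P5=1) → (P0=17, P1=5, P2=3, P3=2, P4=0, P5=1)
step 6: fire t4:  (P0=17, P1=5, P2=3, P3=2, P4=0, P5=1) → (P0=17, P1=6, P2=3, P3=2, P4=1, P5=3)
step 7: fire t4:  (P0=17, P1=6, P2=3, P3=2, P4=1, P5=3) → (P0=17, P1=7, P2=3, P3=2, P4=2, P5=5)
step 8: fire t1:  (P0=17, P1=7, P2=3, P3=2, P4=2, P5=5) → (P0=20, P1=8, P2=3, P3=2, P4=1, P5=5)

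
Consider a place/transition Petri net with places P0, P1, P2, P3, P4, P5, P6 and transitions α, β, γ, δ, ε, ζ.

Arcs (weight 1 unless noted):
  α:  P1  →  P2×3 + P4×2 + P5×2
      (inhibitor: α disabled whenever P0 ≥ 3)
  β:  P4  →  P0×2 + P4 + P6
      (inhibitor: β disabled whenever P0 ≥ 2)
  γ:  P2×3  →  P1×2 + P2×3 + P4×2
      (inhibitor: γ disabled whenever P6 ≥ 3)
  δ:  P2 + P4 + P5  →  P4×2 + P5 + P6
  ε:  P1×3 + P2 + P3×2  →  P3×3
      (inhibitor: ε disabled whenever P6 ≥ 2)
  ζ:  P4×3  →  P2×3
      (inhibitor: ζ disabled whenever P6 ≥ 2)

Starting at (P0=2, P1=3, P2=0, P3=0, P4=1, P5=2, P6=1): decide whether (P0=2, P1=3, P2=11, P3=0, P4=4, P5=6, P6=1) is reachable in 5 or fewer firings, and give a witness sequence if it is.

NO — not reachable within 5 firings

depth 0: 1 marking
depth 1: 2 markings reached so far
depth 2: 6 markings reached so far
depth 3: 14 markings reached so far
depth 4: 28 markings reached so far
depth 5: 51 markings reached so far
target is not among the 51 markings reachable within 5 steps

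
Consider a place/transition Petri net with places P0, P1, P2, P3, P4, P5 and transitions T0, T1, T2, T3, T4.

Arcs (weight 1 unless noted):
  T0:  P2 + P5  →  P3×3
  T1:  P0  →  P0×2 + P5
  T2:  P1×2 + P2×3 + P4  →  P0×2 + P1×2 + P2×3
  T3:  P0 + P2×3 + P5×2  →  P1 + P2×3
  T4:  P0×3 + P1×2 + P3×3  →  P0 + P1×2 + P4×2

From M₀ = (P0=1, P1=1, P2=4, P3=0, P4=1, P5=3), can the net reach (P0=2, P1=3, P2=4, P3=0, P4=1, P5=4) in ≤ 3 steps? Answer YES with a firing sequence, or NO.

NO — not reachable within 3 firings

depth 0: 1 marking
depth 1: 4 markings reached so far
depth 2: 10 markings reached so far
depth 3: 19 markings reached so far
target is not among the 19 markings reachable within 3 steps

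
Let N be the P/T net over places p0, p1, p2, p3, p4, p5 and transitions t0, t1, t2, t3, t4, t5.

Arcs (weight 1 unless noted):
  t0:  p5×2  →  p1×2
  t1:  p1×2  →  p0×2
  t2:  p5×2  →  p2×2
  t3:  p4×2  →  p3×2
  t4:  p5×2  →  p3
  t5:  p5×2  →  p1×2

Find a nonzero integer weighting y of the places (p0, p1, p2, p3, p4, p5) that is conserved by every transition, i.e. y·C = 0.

Incidence matrix C (rows=places, cols=transitions):
       t0   t1   t2   t3   t4   t5
   p0   0    2    0    0    0    0
   p1   2   -2    0    0    0    2
   p2   0    0    2    0    0    0
   p3   0    0    0    2    1    0
   p4   0    0    0   -2    0    0
   p5  -2    0   -2    0   -2   -2

Candidate y = [1, 1, 1, 2, 2, 1]; check y·C column-wise:
  col t0: 1·0 + 1·2 + 1·0 + 2·0 + 2·0 + 1·-2 = 0
  col t1: 1·2 + 1·-2 + 1·0 + 2·0 + 2·0 + 1·0 = 0
  col t2: 1·0 + 1·0 + 1·2 + 2·0 + 2·0 + 1·-2 = 0
  col t3: 1·0 + 1·0 + 1·0 + 2·2 + 2·-2 + 1·0 = 0
  col t4: 1·0 + 1·0 + 1·0 + 2·1 + 2·0 + 1·-2 = 0
  col t5: 1·0 + 1·2 + 1·0 + 2·0 + 2·0 + 1·-2 = 0

y = (p0:1, p1:1, p2:1, p3:2, p4:2, p5:1)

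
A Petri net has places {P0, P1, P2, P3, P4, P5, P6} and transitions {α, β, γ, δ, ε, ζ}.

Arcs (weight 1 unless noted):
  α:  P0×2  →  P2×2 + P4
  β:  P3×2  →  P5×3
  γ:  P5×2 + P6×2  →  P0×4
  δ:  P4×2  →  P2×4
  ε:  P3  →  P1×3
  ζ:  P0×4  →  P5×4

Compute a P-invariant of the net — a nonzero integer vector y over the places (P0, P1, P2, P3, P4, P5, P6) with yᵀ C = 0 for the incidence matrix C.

y = (P0:2, P1:1, P2:1, P3:3, P4:2, P5:2, P6:2)

Incidence matrix C (rows=places, cols=transitions):
        α    β    γ    δ    ε    ζ
   P0  -2    0    4    0    0   -4
   P1   0    0    0    0    3    0
   P2   2    0    0    4    0    0
   P3   0   -2    0    0   -1    0
   P4   1    0    0   -2    0    0
   P5   0    3   -2    0    0    4
   P6   0    0   -2    0    0    0

Candidate y = [2, 1, 1, 3, 2, 2, 2]; check y·C column-wise:
  col α: 2·-2 + 1·0 + 1·2 + 3·0 + 2·1 + 2·0 + 2·0 = 0
  col β: 2·0 + 1·0 + 1·0 + 3·-2 + 2·0 + 2·3 + 2·0 = 0
  col γ: 2·4 + 1·0 + 1·0 + 3·0 + 2·0 + 2·-2 + 2·-2 = 0
  col δ: 2·0 + 1·0 + 1·4 + 3·0 + 2·-2 + 2·0 + 2·0 = 0
  col ε: 2·0 + 1·3 + 1·0 + 3·-1 + 2·0 + 2·0 + 2·0 = 0
  col ζ: 2·-4 + 1·0 + 1·0 + 3·0 + 2·0 + 2·4 + 2·0 = 0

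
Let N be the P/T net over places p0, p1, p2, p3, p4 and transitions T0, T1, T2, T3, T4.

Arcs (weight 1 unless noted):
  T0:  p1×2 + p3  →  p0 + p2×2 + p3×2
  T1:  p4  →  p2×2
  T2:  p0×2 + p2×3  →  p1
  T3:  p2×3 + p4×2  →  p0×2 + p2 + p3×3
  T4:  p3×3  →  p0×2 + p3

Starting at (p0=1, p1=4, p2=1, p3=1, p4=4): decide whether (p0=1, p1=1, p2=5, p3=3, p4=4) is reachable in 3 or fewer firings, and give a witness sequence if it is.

depth 0: 1 marking
depth 1: 3 markings reached so far
depth 2: 9 markings reached so far
depth 3: 20 markings reached so far
target is not among the 20 markings reachable within 3 steps

NO — not reachable within 3 firings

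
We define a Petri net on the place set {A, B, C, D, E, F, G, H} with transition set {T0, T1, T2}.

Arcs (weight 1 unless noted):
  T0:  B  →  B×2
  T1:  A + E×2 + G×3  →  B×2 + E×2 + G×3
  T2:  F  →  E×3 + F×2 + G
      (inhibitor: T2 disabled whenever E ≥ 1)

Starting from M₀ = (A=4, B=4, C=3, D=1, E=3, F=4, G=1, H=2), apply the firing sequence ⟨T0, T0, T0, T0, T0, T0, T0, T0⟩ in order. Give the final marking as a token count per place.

(A=4, B=12, C=3, D=1, E=3, F=4, G=1, H=2)

step 1: fire T0:  (A=4, B=4, C=3, D=1, E=3, F=4, G=1, H=2) → (A=4, B=5, C=3, D=1, E=3, F=4, G=1, H=2)
step 2: fire T0:  (A=4, B=5, C=3, D=1, E=3, F=4, G=1, H=2) → (A=4, B=6, C=3, D=1, E=3, F=4, G=1, H=2)
step 3: fire T0:  (A=4, B=6, C=3, D=1, E=3, F=4, G=1, H=2) → (A=4, B=7, C=3, D=1, E=3, F=4, G=1, H=2)
step 4: fire T0:  (A=4, B=7, C=3, D=1, E=3, F=4, G=1, H=2) → (A=4, B=8, C=3, D=1, E=3, F=4, G=1, H=2)
step 5: fire T0:  (A=4, B=8, C=3, D=1, E=3, F=4, G=1, H=2) → (A=4, B=9, C=3, D=1, E=3, F=4, G=1, H=2)
step 6: fire T0:  (A=4, B=9, C=3, D=1, E=3, F=4, G=1, H=2) → (A=4, B=10, C=3, D=1, E=3, F=4, G=1, H=2)
step 7: fire T0:  (A=4, B=10, C=3, D=1, E=3, F=4, G=1, H=2) → (A=4, B=11, C=3, D=1, E=3, F=4, G=1, H=2)
step 8: fire T0:  (A=4, B=11, C=3, D=1, E=3, F=4, G=1, H=2) → (A=4, B=12, C=3, D=1, E=3, F=4, G=1, H=2)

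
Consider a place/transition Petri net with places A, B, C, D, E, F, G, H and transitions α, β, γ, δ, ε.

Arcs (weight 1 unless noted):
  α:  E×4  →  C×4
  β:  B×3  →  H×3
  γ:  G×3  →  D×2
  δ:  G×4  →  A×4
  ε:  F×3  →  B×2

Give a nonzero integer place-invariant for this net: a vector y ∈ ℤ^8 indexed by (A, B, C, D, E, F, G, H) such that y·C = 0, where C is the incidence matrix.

y = (A:0, B:0, C:1, D:0, E:1, F:0, G:0, H:0)

Incidence matrix C (rows=places, cols=transitions):
        α    β    γ    δ    ε
    A   0    0    0    4    0
    B   0   -3    0    0    2
    C   4    0    0    0    0
    D   0    0    2    0    0
    E  -4    0    0    0    0
    F   0    0    0    0   -3
    G   0    0   -3   -4    0
    H   0    3    0    0    0

Candidate y = [0, 0, 1, 0, 1, 0, 0, 0]; check y·C column-wise:
  col α: 1·4 + 1·-4 = 0
  col β: 0·-3 + 1·0 + 1·0 + 0·3 = 0
  col γ: 1·0 + 0·2 + 1·0 + 0·-3 = 0
  col δ: 0·4 + 1·0 + 1·0 + 0·-4 = 0
  col ε: 0·2 + 1·0 + 1·0 + 0·-3 = 0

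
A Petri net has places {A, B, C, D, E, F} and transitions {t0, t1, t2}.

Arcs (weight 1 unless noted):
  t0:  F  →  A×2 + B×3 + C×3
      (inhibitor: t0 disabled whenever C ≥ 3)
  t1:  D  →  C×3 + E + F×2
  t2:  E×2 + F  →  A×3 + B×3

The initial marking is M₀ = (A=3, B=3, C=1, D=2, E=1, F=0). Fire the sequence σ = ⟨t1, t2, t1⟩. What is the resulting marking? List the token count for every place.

step 1: fire t1:  (A=3, B=3, C=1, D=2, E=1, F=0) → (A=3, B=3, C=4, D=1, E=2, F=2)
step 2: fire t2:  (A=3, B=3, C=4, D=1, E=2, F=2) → (A=6, B=6, C=4, D=1, E=0, F=1)
step 3: fire t1:  (A=6, B=6, C=4, D=1, E=0, F=1) → (A=6, B=6, C=7, D=0, E=1, F=3)

(A=6, B=6, C=7, D=0, E=1, F=3)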